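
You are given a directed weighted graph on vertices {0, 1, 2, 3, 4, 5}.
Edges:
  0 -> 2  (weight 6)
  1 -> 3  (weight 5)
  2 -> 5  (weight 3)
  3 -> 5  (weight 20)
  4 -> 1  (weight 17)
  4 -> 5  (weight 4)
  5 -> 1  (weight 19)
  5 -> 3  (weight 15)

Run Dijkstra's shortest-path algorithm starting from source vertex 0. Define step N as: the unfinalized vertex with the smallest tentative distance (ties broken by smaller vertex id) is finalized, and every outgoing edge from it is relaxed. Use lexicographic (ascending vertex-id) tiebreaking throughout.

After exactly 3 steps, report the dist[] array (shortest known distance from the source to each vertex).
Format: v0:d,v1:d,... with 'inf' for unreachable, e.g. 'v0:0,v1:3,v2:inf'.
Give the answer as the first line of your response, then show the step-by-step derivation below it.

v0:0,v1:28,v2:6,v3:24,v4:inf,v5:9

step 1: dist = v0:0,v1:inf,v2:6,v3:inf,v4:inf,v5:inf
step 2: dist = v0:0,v1:inf,v2:6,v3:inf,v4:inf,v5:9
step 3: dist = v0:0,v1:28,v2:6,v3:24,v4:inf,v5:9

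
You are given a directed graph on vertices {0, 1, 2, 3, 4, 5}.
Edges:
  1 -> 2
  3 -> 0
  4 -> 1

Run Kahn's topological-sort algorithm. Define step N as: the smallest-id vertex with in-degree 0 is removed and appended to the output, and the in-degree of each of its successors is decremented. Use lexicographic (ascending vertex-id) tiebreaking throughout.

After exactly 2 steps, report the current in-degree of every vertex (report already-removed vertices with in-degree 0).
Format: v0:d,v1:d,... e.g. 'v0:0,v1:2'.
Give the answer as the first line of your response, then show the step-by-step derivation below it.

v0:0,v1:1,v2:1,v3:0,v4:0,v5:0

step 1: output 3; order=[3]; indeg=(0,1,1,0,0,0)
step 2: output 0; order=[3,0]; indeg=(0,1,1,0,0,0)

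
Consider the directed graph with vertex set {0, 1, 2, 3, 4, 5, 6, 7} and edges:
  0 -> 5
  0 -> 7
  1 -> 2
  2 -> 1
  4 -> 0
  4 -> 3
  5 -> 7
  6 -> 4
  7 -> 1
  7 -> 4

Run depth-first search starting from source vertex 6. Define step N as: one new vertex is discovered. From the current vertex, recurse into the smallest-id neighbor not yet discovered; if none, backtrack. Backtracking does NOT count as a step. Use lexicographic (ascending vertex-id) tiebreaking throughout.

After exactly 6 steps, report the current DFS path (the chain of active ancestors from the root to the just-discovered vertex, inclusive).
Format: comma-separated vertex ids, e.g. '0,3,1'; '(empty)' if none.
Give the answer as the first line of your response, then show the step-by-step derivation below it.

6,4,0,5,7,1

step 1: discover 6; path=6; order=6
step 2: discover 4; path=6>4; order=6,4
step 3: discover 0; path=6>4>0; order=6,4,0
step 4: discover 5; path=6>4>0>5; order=6,4,0,5
step 5: discover 7; path=6>4>0>5>7; order=6,4,0,5,7
step 6: discover 1; path=6>4>0>5>7>1; order=6,4,0,5,7,1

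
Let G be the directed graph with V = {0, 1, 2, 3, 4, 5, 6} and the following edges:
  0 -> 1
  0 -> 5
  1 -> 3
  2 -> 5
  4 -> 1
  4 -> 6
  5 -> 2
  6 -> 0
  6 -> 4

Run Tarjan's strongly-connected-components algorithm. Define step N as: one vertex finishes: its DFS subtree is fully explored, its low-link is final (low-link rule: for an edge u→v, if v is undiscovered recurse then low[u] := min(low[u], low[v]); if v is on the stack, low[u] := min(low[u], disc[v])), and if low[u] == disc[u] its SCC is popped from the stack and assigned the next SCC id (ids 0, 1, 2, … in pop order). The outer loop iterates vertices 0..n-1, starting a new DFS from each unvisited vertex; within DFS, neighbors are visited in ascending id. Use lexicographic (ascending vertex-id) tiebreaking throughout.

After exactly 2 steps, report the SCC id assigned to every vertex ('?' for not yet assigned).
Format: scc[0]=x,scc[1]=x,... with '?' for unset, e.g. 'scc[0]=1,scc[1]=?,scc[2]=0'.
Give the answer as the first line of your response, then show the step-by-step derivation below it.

scc[0]=?,scc[1]=1,scc[2]=?,scc[3]=0,scc[4]=?,scc[5]=?,scc[6]=?

step 1: low=(low[0]=0,low[1]=1,low[2]=?,low[3]=2,low[4]=?,low[5]=?,low[6]=?); scc=(scc[0]=?,scc[1]=?,scc[2]=?,scc[3]=0,scc[4]=?,scc[5]=?,scc[6]=?)
step 2: low=(low[0]=0,low[1]=1,low[2]=?,low[3]=2,low[4]=?,low[5]=?,low[6]=?); scc=(scc[0]=?,scc[1]=1,scc[2]=?,scc[3]=0,scc[4]=?,scc[5]=?,scc[6]=?)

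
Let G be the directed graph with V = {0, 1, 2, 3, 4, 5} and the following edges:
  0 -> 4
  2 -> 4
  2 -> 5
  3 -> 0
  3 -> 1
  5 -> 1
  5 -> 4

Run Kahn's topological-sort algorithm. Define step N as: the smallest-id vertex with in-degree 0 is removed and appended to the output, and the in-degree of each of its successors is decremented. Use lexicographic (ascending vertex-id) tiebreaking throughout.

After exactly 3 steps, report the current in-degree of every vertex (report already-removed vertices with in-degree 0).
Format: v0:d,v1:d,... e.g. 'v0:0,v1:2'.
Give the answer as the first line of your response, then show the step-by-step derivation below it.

v0:0,v1:1,v2:0,v3:0,v4:1,v5:0

step 1: output 2; order=[2]; indeg=(1,2,0,0,2,0)
step 2: output 3; order=[2,3]; indeg=(0,1,0,0,2,0)
step 3: output 0; order=[2,3,0]; indeg=(0,1,0,0,1,0)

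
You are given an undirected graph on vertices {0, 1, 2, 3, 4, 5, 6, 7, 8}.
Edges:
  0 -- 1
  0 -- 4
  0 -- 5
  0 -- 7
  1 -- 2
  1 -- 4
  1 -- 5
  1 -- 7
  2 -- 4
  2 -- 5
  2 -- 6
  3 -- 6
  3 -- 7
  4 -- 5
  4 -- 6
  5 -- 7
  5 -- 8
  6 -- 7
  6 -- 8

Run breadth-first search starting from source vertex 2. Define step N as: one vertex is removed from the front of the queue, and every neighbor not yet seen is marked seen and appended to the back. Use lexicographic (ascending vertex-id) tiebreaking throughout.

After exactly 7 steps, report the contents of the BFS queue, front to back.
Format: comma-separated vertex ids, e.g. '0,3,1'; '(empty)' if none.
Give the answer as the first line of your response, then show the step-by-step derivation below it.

8,3

step 1: dequeue 2; queue=[1,4,5,6]; order=2
step 2: dequeue 1; queue=[4,5,6,0,7]; order=2,1
step 3: dequeue 4; queue=[5,6,0,7]; order=2,1,4
step 4: dequeue 5; queue=[6,0,7,8]; order=2,1,4,5
step 5: dequeue 6; queue=[0,7,8,3]; order=2,1,4,5,6
step 6: dequeue 0; queue=[7,8,3]; order=2,1,4,5,6,0
step 7: dequeue 7; queue=[8,3]; order=2,1,4,5,6,0,7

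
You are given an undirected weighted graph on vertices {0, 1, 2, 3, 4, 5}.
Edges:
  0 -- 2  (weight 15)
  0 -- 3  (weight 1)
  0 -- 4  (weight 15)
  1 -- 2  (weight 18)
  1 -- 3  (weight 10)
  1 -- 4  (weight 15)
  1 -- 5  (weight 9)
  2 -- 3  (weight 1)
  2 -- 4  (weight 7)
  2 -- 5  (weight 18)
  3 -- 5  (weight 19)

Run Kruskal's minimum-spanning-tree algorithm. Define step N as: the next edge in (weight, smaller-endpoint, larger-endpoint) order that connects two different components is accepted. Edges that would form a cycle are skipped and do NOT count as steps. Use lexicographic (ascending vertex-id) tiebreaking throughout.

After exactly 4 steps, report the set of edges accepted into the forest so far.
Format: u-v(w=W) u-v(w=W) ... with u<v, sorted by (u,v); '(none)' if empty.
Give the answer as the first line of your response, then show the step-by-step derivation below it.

0-3(w=1) 1-5(w=9) 2-3(w=1) 2-4(w=7)

step 1: add edge 0-3 (w=1); MST = {0-3(w=1)}
step 2: add edge 2-3 (w=1); MST = {0-3(w=1) 2-3(w=1)}
step 3: add edge 2-4 (w=7); MST = {0-3(w=1) 2-3(w=1) 2-4(w=7)}
step 4: add edge 1-5 (w=9); MST = {0-3(w=1) 1-5(w=9) 2-3(w=1) 2-4(w=7)}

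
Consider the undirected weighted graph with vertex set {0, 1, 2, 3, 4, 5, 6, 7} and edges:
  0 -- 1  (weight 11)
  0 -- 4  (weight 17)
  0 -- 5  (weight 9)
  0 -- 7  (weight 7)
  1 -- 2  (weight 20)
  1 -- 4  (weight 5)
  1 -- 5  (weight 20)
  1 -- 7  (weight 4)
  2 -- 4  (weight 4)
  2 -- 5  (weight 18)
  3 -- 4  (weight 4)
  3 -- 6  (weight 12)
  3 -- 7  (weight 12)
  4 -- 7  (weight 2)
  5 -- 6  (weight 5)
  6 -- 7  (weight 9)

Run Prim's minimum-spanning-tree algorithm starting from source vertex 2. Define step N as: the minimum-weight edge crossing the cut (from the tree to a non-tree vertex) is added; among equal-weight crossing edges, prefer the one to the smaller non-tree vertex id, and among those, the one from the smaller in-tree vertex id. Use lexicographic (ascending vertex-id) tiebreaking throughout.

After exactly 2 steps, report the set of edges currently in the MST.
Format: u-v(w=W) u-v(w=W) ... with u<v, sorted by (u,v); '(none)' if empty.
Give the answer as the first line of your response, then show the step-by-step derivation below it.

2-4(w=4) 4-7(w=2)

step 1: add edge 2-4 (w=4); MST = {2-4(w=4)}
step 2: add edge 4-7 (w=2); MST = {2-4(w=4) 4-7(w=2)}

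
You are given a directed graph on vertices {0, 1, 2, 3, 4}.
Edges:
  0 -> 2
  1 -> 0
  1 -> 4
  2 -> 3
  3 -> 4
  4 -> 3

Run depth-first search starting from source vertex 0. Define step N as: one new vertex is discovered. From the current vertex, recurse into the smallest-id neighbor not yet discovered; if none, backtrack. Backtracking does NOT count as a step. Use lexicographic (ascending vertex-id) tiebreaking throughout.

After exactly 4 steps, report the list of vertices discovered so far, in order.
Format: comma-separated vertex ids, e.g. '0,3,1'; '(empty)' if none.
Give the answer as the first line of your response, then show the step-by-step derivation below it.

0,2,3,4

step 1: discover 0; path=0; order=0
step 2: discover 2; path=0>2; order=0,2
step 3: discover 3; path=0>2>3; order=0,2,3
step 4: discover 4; path=0>2>3>4; order=0,2,3,4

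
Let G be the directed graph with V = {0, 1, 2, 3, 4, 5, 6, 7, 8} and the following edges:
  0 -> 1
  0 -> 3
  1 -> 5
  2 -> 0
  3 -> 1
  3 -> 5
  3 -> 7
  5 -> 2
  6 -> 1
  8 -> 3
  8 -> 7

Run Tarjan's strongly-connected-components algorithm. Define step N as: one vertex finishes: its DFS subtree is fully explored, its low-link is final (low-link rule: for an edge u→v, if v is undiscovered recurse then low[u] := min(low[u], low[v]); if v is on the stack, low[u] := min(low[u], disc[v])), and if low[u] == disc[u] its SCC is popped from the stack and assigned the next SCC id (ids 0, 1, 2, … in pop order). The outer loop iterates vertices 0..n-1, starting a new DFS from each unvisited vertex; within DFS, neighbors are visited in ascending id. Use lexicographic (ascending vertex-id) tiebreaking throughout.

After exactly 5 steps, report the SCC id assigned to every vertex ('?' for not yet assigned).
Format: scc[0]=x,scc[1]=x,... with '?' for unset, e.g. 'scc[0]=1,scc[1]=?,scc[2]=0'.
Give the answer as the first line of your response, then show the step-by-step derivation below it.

scc[0]=?,scc[1]=?,scc[2]=?,scc[3]=?,scc[4]=?,scc[5]=?,scc[6]=?,scc[7]=0,scc[8]=?

step 1: low=(low[0]=0,low[1]=1,low[2]=0,low[3]=?,low[4]=?,low[5]=2,low[6]=?,low[7]=?,low[8]=?); scc=(scc[0]=?,scc[1]=?,scc[2]=?,scc[3]=?,scc[4]=?,scc[5]=?,scc[6]=?,scc[7]=?,scc[8]=?)
step 2: low=(low[0]=0,low[1]=1,low[2]=0,low[3]=?,low[4]=?,low[5]=0,low[6]=?,low[7]=?,low[8]=?); scc=(scc[0]=?,scc[1]=?,scc[2]=?,scc[3]=?,scc[4]=?,scc[5]=?,scc[6]=?,scc[7]=?,scc[8]=?)
step 3: low=(low[0]=0,low[1]=0,low[2]=0,low[3]=?,low[4]=?,low[5]=0,low[6]=?,low[7]=?,low[8]=?); scc=(scc[0]=?,scc[1]=?,scc[2]=?,scc[3]=?,scc[4]=?,scc[5]=?,scc[6]=?,scc[7]=?,scc[8]=?)
step 4: low=(low[0]=0,low[1]=0,low[2]=0,low[3]=1,low[4]=?,low[5]=0,low[6]=?,low[7]=5,low[8]=?); scc=(scc[0]=?,scc[1]=?,scc[2]=?,scc[3]=?,scc[4]=?,scc[5]=?,scc[6]=?,scc[7]=0,scc[8]=?)
step 5: low=(low[0]=0,low[1]=0,low[2]=0,low[3]=1,low[4]=?,low[5]=0,low[6]=?,low[7]=5,low[8]=?); scc=(scc[0]=?,scc[1]=?,scc[2]=?,scc[3]=?,scc[4]=?,scc[5]=?,scc[6]=?,scc[7]=0,scc[8]=?)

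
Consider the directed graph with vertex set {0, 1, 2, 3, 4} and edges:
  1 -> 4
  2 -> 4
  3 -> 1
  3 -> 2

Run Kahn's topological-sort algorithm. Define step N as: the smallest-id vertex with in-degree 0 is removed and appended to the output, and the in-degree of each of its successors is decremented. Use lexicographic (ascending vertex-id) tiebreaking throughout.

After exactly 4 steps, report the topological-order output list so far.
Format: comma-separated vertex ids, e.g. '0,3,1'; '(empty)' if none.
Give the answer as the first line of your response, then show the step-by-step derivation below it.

0,3,1,2

step 1: output 0; order=[0]; indeg=(0,1,1,0,2)
step 2: output 3; order=[0,3]; indeg=(0,0,0,0,2)
step 3: output 1; order=[0,3,1]; indeg=(0,0,0,0,1)
step 4: output 2; order=[0,3,1,2]; indeg=(0,0,0,0,0)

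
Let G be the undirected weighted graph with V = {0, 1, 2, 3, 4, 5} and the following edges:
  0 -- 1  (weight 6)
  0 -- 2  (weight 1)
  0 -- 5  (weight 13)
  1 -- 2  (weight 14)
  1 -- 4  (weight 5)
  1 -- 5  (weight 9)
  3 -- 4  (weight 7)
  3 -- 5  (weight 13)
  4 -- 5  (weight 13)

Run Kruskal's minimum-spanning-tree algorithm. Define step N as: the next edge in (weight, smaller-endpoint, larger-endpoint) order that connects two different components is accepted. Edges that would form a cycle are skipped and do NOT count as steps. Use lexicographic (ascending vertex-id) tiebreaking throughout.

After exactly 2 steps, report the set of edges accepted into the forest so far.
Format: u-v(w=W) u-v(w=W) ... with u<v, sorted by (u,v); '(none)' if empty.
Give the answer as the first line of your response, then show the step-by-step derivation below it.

0-2(w=1) 1-4(w=5)

step 1: add edge 0-2 (w=1); MST = {0-2(w=1)}
step 2: add edge 1-4 (w=5); MST = {0-2(w=1) 1-4(w=5)}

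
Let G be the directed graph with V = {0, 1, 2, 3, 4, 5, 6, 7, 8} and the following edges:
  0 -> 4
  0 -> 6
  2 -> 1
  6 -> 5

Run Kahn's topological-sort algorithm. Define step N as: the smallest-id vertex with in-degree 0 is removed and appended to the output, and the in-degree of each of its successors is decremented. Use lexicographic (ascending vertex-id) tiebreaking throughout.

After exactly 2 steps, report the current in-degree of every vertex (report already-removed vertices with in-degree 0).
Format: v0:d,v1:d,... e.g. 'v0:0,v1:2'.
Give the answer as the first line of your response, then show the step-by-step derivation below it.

v0:0,v1:0,v2:0,v3:0,v4:0,v5:1,v6:0,v7:0,v8:0

step 1: output 0; order=[0]; indeg=(0,1,0,0,0,1,0,0,0)
step 2: output 2; order=[0,2]; indeg=(0,0,0,0,0,1,0,0,0)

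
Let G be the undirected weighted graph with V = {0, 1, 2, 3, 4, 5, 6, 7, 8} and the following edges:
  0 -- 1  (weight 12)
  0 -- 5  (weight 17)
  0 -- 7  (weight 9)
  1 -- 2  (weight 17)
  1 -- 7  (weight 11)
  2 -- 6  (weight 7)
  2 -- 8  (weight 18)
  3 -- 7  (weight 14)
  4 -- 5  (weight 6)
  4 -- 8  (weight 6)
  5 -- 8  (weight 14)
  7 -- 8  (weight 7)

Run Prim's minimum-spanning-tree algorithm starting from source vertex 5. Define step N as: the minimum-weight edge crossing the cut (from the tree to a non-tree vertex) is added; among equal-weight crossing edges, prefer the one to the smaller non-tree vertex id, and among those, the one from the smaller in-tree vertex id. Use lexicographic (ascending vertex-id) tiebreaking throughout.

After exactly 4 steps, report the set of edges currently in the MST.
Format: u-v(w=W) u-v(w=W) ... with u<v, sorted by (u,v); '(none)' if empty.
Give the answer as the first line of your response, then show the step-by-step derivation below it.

0-7(w=9) 4-5(w=6) 4-8(w=6) 7-8(w=7)

step 1: add edge 4-5 (w=6); MST = {4-5(w=6)}
step 2: add edge 4-8 (w=6); MST = {4-5(w=6) 4-8(w=6)}
step 3: add edge 7-8 (w=7); MST = {4-5(w=6) 4-8(w=6) 7-8(w=7)}
step 4: add edge 0-7 (w=9); MST = {0-7(w=9) 4-5(w=6) 4-8(w=6) 7-8(w=7)}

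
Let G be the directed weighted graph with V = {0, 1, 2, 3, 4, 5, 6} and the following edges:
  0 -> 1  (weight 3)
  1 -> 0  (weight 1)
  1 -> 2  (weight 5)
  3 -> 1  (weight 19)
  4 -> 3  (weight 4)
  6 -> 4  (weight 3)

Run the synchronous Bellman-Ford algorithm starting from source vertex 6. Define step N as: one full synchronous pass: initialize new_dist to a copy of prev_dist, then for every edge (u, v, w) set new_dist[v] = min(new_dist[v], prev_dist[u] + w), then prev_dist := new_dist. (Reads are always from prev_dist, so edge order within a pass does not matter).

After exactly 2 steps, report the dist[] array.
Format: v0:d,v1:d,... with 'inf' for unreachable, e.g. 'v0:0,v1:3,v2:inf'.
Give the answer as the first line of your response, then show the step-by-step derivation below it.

v0:inf,v1:inf,v2:inf,v3:7,v4:3,v5:inf,v6:0

step 1: dist = v0:inf,v1:inf,v2:inf,v3:inf,v4:3,v5:inf,v6:0
step 2: dist = v0:inf,v1:inf,v2:inf,v3:7,v4:3,v5:inf,v6:0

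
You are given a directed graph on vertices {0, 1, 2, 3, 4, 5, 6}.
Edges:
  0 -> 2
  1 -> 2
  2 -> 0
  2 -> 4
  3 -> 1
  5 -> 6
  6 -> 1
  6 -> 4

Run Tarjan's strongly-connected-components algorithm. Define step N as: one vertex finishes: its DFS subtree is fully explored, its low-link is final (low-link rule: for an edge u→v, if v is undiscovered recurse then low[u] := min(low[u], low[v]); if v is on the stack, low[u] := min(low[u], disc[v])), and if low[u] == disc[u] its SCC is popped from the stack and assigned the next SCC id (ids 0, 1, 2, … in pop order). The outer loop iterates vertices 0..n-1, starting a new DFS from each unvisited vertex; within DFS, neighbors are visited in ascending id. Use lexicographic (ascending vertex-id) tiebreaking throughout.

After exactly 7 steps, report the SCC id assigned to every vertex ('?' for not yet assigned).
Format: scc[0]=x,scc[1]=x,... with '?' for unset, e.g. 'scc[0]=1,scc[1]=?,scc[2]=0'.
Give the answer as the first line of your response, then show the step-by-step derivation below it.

scc[0]=1,scc[1]=2,scc[2]=1,scc[3]=3,scc[4]=0,scc[5]=5,scc[6]=4

step 1: low=(low[0]=0,low[1]=?,low[2]=0,low[3]=?,low[4]=2,low[5]=?,low[6]=?); scc=(scc[0]=?,scc[1]=?,scc[2]=?,scc[3]=?,scc[4]=0,scc[5]=?,scc[6]=?)
step 2: low=(low[0]=0,low[1]=?,low[2]=0,low[3]=?,low[4]=2,low[5]=?,low[6]=?); scc=(scc[0]=?,scc[1]=?,scc[2]=?,scc[3]=?,scc[4]=0,scc[5]=?,scc[6]=?)
step 3: low=(low[0]=0,low[1]=?,low[2]=0,low[3]=?,low[4]=2,low[5]=?,low[6]=?); scc=(scc[0]=1,scc[1]=?,scc[2]=1,scc[3]=?,scc[4]=0,scc[5]=?,scc[6]=?)
step 4: low=(low[0]=0,low[1]=3,low[2]=0,low[3]=?,low[4]=2,low[5]=?,low[6]=?); scc=(scc[0]=1,scc[1]=2,scc[2]=1,scc[3]=?,scc[4]=0,scc[5]=?,scc[6]=?)
step 5: low=(low[0]=0,low[1]=3,low[2]=0,low[3]=4,low[4]=2,low[5]=?,low[6]=?); scc=(scc[0]=1,scc[1]=2,scc[2]=1,scc[3]=3,scc[4]=0,scc[5]=?,scc[6]=?)
step 6: low=(low[0]=0,low[1]=3,low[2]=0,low[3]=4,low[4]=2,low[5]=5,low[6]=6); scc=(scc[0]=1,scc[1]=2,scc[2]=1,scc[3]=3,scc[4]=0,scc[5]=?,scc[6]=4)
step 7: low=(low[0]=0,low[1]=3,low[2]=0,low[3]=4,low[4]=2,low[5]=5,low[6]=6); scc=(scc[0]=1,scc[1]=2,scc[2]=1,scc[3]=3,scc[4]=0,scc[5]=5,scc[6]=4)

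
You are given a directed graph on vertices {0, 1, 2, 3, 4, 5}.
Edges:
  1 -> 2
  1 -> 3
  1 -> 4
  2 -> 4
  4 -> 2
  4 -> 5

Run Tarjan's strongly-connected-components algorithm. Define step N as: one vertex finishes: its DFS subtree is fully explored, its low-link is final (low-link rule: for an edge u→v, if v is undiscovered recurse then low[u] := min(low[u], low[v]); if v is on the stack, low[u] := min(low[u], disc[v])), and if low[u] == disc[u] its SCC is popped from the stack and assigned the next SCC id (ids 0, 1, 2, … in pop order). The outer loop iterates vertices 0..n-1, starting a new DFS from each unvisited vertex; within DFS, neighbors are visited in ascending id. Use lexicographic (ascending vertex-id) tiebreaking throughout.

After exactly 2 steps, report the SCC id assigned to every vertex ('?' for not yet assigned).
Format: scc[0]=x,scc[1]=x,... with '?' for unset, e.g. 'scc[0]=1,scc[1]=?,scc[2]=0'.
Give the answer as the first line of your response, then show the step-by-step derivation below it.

scc[0]=0,scc[1]=?,scc[2]=?,scc[3]=?,scc[4]=?,scc[5]=1

step 1: low=(low[0]=0,low[1]=?,low[2]=?,low[3]=?,low[4]=?,low[5]=?); scc=(scc[0]=0,scc[1]=?,scc[2]=?,scc[3]=?,scc[4]=?,scc[5]=?)
step 2: low=(low[0]=0,low[1]=1,low[2]=2,low[3]=?,low[4]=2,low[5]=4); scc=(scc[0]=0,scc[1]=?,scc[2]=?,scc[3]=?,scc[4]=?,scc[5]=1)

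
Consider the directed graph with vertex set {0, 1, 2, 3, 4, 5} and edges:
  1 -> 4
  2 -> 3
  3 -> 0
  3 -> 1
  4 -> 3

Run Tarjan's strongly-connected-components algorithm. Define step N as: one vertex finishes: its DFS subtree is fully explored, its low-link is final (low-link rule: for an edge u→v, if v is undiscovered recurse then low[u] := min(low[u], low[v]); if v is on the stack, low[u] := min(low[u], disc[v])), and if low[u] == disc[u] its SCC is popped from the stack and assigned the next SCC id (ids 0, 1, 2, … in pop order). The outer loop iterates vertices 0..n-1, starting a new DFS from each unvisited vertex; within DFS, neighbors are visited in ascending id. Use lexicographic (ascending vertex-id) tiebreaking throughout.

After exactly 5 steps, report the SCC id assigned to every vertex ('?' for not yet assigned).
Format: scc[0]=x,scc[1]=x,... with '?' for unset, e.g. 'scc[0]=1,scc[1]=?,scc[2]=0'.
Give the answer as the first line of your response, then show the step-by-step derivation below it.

scc[0]=0,scc[1]=1,scc[2]=2,scc[3]=1,scc[4]=1,scc[5]=?

step 1: low=(low[0]=0,low[1]=?,low[2]=?,low[3]=?,low[4]=?,low[5]=?); scc=(scc[0]=0,scc[1]=?,scc[2]=?,scc[3]=?,scc[4]=?,scc[5]=?)
step 2: low=(low[0]=0,low[1]=1,low[2]=?,low[3]=1,low[4]=2,low[5]=?); scc=(scc[0]=0,scc[1]=?,scc[2]=?,scc[3]=?,scc[4]=?,scc[5]=?)
step 3: low=(low[0]=0,low[1]=1,low[2]=?,low[3]=1,low[4]=1,low[5]=?); scc=(scc[0]=0,scc[1]=?,scc[2]=?,scc[3]=?,scc[4]=?,scc[5]=?)
step 4: low=(low[0]=0,low[1]=1,low[2]=?,low[3]=1,low[4]=1,low[5]=?); scc=(scc[0]=0,scc[1]=1,scc[2]=?,scc[3]=1,scc[4]=1,scc[5]=?)
step 5: low=(low[0]=0,low[1]=1,low[2]=4,low[3]=1,low[4]=1,low[5]=?); scc=(scc[0]=0,scc[1]=1,scc[2]=2,scc[3]=1,scc[4]=1,scc[5]=?)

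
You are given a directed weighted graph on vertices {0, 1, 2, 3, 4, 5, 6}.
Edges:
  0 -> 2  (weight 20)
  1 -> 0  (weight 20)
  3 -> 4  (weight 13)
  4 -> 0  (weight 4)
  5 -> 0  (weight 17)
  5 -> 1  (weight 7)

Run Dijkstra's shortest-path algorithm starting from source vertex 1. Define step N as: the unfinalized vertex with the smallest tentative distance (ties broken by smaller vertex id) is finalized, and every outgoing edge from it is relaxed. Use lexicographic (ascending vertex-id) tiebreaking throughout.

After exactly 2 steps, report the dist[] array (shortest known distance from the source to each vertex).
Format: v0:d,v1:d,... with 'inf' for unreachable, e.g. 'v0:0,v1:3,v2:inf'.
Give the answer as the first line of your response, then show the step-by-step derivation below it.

v0:20,v1:0,v2:40,v3:inf,v4:inf,v5:inf,v6:inf

step 1: dist = v0:20,v1:0,v2:inf,v3:inf,v4:inf,v5:inf,v6:inf
step 2: dist = v0:20,v1:0,v2:40,v3:inf,v4:inf,v5:inf,v6:inf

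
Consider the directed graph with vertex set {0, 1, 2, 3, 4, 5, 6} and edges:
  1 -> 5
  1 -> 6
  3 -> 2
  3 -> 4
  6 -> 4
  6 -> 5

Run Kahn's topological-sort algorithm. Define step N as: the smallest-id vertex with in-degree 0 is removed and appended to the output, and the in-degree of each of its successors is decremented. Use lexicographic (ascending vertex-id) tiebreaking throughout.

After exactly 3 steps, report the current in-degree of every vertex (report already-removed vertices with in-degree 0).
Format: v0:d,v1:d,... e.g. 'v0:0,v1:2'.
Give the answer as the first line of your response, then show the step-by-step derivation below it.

v0:0,v1:0,v2:0,v3:0,v4:1,v5:1,v6:0

step 1: output 0; order=[0]; indeg=(0,0,1,0,2,2,1)
step 2: output 1; order=[0,1]; indeg=(0,0,1,0,2,1,0)
step 3: output 3; order=[0,1,3]; indeg=(0,0,0,0,1,1,0)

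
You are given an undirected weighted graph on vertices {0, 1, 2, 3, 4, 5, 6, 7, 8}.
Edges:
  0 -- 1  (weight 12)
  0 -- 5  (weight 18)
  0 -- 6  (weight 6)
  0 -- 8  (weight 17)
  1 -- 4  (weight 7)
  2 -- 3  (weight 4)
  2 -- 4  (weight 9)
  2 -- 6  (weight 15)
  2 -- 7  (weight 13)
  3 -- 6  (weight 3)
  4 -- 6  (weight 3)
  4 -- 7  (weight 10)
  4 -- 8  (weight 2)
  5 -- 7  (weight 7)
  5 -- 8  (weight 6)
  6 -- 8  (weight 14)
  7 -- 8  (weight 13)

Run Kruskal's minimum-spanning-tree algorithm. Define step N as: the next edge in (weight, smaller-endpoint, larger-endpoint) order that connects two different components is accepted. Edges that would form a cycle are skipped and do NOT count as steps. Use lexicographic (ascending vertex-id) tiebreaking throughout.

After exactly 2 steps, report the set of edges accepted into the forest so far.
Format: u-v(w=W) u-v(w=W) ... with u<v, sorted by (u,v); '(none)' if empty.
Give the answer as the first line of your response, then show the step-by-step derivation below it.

3-6(w=3) 4-8(w=2)

step 1: add edge 4-8 (w=2); MST = {4-8(w=2)}
step 2: add edge 3-6 (w=3); MST = {3-6(w=3) 4-8(w=2)}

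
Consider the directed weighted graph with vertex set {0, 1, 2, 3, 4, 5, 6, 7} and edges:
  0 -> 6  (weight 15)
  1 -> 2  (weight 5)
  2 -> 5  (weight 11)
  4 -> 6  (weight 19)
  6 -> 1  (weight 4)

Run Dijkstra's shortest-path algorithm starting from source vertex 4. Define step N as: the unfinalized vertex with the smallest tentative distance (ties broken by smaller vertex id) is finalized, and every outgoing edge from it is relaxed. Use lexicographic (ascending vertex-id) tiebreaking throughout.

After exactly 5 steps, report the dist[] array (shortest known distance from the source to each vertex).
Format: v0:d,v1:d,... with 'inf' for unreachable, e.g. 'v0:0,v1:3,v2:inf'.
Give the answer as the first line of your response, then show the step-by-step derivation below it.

v0:inf,v1:23,v2:28,v3:inf,v4:0,v5:39,v6:19,v7:inf

step 1: dist = v0:inf,v1:inf,v2:inf,v3:inf,v4:0,v5:inf,v6:19,v7:inf
step 2: dist = v0:inf,v1:23,v2:inf,v3:inf,v4:0,v5:inf,v6:19,v7:inf
step 3: dist = v0:inf,v1:23,v2:28,v3:inf,v4:0,v5:inf,v6:19,v7:inf
step 4: dist = v0:inf,v1:23,v2:28,v3:inf,v4:0,v5:39,v6:19,v7:inf
step 5: dist = v0:inf,v1:23,v2:28,v3:inf,v4:0,v5:39,v6:19,v7:inf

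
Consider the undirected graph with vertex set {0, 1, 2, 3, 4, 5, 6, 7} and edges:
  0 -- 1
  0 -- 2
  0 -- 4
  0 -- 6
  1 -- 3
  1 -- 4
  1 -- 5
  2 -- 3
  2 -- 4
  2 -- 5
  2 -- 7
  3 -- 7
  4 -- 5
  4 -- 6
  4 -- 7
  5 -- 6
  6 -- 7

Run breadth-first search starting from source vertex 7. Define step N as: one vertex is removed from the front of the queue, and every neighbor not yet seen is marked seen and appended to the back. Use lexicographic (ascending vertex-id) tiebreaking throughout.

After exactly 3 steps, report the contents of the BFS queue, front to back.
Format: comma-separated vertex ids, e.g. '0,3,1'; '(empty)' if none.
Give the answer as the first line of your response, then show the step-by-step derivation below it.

4,6,0,5,1

step 1: dequeue 7; queue=[2,3,4,6]; order=7
step 2: dequeue 2; queue=[3,4,6,0,5]; order=7,2
step 3: dequeue 3; queue=[4,6,0,5,1]; order=7,2,3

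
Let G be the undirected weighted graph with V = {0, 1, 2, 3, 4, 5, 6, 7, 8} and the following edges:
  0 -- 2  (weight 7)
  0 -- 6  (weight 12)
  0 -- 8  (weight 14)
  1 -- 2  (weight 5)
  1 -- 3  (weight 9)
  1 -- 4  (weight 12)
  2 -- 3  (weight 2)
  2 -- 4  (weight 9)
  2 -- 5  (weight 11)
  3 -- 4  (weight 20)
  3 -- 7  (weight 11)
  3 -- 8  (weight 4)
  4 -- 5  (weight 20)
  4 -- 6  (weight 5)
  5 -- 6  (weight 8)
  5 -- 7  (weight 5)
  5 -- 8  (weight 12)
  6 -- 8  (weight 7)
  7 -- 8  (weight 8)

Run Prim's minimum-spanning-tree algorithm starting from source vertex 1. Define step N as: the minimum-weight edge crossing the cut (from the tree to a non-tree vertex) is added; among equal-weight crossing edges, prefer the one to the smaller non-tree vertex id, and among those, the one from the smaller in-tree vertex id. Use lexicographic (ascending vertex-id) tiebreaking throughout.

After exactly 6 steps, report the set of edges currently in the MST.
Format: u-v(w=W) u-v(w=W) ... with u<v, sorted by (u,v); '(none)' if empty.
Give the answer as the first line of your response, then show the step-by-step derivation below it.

0-2(w=7) 1-2(w=5) 2-3(w=2) 3-8(w=4) 4-6(w=5) 6-8(w=7)

step 1: add edge 1-2 (w=5); MST = {1-2(w=5)}
step 2: add edge 2-3 (w=2); MST = {1-2(w=5) 2-3(w=2)}
step 3: add edge 3-8 (w=4); MST = {1-2(w=5) 2-3(w=2) 3-8(w=4)}
step 4: add edge 0-2 (w=7); MST = {0-2(w=7) 1-2(w=5) 2-3(w=2) 3-8(w=4)}
step 5: add edge 6-8 (w=7); MST = {0-2(w=7) 1-2(w=5) 2-3(w=2) 3-8(w=4) 6-8(w=7)}
step 6: add edge 4-6 (w=5); MST = {0-2(w=7) 1-2(w=5) 2-3(w=2) 3-8(w=4) 4-6(w=5) 6-8(w=7)}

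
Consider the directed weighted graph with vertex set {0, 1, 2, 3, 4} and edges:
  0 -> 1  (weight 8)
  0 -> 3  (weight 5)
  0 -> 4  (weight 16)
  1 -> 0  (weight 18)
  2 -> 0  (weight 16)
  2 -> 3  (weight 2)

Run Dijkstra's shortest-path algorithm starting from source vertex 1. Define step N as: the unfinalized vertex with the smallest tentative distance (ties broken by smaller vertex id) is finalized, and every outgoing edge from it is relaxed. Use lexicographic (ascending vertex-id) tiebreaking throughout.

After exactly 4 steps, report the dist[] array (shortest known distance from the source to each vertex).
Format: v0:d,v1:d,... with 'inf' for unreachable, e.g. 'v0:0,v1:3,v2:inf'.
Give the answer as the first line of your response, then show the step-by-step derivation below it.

v0:18,v1:0,v2:inf,v3:23,v4:34

step 1: dist = v0:18,v1:0,v2:inf,v3:inf,v4:inf
step 2: dist = v0:18,v1:0,v2:inf,v3:23,v4:34
step 3: dist = v0:18,v1:0,v2:inf,v3:23,v4:34
step 4: dist = v0:18,v1:0,v2:inf,v3:23,v4:34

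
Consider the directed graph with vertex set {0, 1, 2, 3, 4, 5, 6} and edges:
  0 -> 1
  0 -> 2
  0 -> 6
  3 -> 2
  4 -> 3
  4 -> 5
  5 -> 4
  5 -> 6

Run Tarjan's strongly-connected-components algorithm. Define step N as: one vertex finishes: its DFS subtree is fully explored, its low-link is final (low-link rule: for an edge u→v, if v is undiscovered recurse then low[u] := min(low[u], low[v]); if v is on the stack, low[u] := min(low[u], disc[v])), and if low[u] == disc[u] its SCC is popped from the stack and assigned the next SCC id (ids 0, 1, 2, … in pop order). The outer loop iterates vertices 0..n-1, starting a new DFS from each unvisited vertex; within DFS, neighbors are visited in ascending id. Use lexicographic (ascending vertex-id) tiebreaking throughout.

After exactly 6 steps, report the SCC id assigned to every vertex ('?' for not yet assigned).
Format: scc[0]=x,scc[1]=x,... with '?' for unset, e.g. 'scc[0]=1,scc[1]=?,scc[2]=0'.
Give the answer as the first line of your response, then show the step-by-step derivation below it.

scc[0]=3,scc[1]=0,scc[2]=1,scc[3]=4,scc[4]=?,scc[5]=?,scc[6]=2

step 1: low=(low[0]=0,low[1]=1,low[2]=?,low[3]=?,low[4]=?,low[5]=?,low[6]=?); scc=(scc[0]=?,scc[1]=0,scc[2]=?,scc[3]=?,scc[4]=?,scc[5]=?,scc[6]=?)
step 2: low=(low[0]=0,low[1]=1,low[2]=2,low[3]=?,low[4]=?,low[5]=?,low[6]=?); scc=(scc[0]=?,scc[1]=0,scc[2]=1,scc[3]=?,scc[4]=?,scc[5]=?,scc[6]=?)
step 3: low=(low[0]=0,low[1]=1,low[2]=2,low[3]=?,low[4]=?,low[5]=?,low[6]=3); scc=(scc[0]=?,scc[1]=0,scc[2]=1,scc[3]=?,scc[4]=?,scc[5]=?,scc[6]=2)
step 4: low=(low[0]=0,low[1]=1,low[2]=2,low[3]=?,low[4]=?,low[5]=?,low[6]=3); scc=(scc[0]=3,scc[1]=0,scc[2]=1,scc[3]=?,scc[4]=?,scc[5]=?,scc[6]=2)
step 5: low=(low[0]=0,low[1]=1,low[2]=2,low[3]=4,low[4]=?,low[5]=?,low[6]=3); scc=(scc[0]=3,scc[1]=0,scc[2]=1,scc[3]=4,scc[4]=?,scc[5]=?,scc[6]=2)
step 6: low=(low[0]=0,low[1]=1,low[2]=2,low[3]=4,low[4]=5,low[5]=5,low[6]=3); scc=(scc[0]=3,scc[1]=0,scc[2]=1,scc[3]=4,scc[4]=?,scc[5]=?,scc[6]=2)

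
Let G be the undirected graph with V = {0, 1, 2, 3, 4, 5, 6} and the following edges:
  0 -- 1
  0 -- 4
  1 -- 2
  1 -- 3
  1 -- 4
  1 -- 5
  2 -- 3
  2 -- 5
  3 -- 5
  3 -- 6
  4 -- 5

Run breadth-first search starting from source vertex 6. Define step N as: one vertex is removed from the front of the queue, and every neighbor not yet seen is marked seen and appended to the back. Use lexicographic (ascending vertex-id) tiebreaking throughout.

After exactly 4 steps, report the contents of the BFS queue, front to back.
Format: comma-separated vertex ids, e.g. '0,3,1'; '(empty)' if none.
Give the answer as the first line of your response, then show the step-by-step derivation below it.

5,0,4

step 1: dequeue 6; queue=[3]; order=6
step 2: dequeue 3; queue=[1,2,5]; order=6,3
step 3: dequeue 1; queue=[2,5,0,4]; order=6,3,1
step 4: dequeue 2; queue=[5,0,4]; order=6,3,1,2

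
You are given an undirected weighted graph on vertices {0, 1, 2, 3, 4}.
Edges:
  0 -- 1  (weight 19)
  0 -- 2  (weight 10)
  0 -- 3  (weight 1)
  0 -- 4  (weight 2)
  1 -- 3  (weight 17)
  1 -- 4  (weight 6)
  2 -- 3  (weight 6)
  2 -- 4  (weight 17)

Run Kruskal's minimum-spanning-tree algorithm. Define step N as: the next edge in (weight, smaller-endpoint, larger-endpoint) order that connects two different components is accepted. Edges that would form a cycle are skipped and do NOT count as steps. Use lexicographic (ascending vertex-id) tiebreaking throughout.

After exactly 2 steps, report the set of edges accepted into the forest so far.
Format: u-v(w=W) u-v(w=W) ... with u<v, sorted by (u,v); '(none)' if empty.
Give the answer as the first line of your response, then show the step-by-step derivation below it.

0-3(w=1) 0-4(w=2)

step 1: add edge 0-3 (w=1); MST = {0-3(w=1)}
step 2: add edge 0-4 (w=2); MST = {0-3(w=1) 0-4(w=2)}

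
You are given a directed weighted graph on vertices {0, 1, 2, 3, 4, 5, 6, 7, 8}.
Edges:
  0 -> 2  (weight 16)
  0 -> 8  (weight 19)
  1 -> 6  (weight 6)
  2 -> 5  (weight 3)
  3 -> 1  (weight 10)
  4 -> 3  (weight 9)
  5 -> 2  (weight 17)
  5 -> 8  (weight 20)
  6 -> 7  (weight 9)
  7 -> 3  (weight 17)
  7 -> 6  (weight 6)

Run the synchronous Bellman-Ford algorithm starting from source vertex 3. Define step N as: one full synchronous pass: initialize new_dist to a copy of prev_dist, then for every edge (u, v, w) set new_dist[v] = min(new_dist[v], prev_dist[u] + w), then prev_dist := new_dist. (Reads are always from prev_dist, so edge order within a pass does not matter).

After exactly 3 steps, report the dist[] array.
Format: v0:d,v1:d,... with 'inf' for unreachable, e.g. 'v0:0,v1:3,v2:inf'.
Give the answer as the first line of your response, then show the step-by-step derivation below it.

v0:inf,v1:10,v2:inf,v3:0,v4:inf,v5:inf,v6:16,v7:25,v8:inf

step 1: dist = v0:inf,v1:10,v2:inf,v3:0,v4:inf,v5:inf,v6:inf,v7:inf,v8:inf
step 2: dist = v0:inf,v1:10,v2:inf,v3:0,v4:inf,v5:inf,v6:16,v7:inf,v8:inf
step 3: dist = v0:inf,v1:10,v2:inf,v3:0,v4:inf,v5:inf,v6:16,v7:25,v8:inf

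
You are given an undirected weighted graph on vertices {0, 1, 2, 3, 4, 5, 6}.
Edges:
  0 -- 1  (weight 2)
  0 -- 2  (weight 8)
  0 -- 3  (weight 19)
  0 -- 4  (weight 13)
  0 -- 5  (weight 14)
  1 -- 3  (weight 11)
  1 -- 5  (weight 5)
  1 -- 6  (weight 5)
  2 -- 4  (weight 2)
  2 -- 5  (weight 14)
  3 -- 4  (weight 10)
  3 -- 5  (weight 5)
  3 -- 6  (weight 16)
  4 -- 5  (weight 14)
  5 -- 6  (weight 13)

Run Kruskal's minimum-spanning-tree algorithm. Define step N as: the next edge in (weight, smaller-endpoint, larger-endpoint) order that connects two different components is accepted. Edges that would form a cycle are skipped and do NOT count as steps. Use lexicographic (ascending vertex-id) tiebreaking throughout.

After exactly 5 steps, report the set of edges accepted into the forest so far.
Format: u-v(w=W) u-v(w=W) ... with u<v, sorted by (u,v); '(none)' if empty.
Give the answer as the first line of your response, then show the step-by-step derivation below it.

0-1(w=2) 1-5(w=5) 1-6(w=5) 2-4(w=2) 3-5(w=5)

step 1: add edge 0-1 (w=2); MST = {0-1(w=2)}
step 2: add edge 2-4 (w=2); MST = {0-1(w=2) 2-4(w=2)}
step 3: add edge 1-5 (w=5); MST = {0-1(w=2) 1-5(w=5) 2-4(w=2)}
step 4: add edge 1-6 (w=5); MST = {0-1(w=2) 1-5(w=5) 1-6(w=5) 2-4(w=2)}
step 5: add edge 3-5 (w=5); MST = {0-1(w=2) 1-5(w=5) 1-6(w=5) 2-4(w=2) 3-5(w=5)}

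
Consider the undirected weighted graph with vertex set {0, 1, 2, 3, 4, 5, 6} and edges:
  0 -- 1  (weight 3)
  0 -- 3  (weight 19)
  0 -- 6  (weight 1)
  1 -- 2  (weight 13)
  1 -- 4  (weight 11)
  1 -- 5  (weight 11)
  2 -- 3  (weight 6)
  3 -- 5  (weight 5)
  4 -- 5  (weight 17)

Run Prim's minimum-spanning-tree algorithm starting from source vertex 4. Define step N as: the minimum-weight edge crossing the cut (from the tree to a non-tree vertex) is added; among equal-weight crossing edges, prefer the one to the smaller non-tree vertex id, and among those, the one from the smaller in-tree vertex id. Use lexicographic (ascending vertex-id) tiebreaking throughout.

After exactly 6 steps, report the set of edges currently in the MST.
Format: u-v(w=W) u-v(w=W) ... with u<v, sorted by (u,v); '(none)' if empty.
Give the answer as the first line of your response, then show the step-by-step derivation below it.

0-1(w=3) 0-6(w=1) 1-4(w=11) 1-5(w=11) 2-3(w=6) 3-5(w=5)

step 1: add edge 1-4 (w=11); MST = {1-4(w=11)}
step 2: add edge 0-1 (w=3); MST = {0-1(w=3) 1-4(w=11)}
step 3: add edge 0-6 (w=1); MST = {0-1(w=3) 0-6(w=1) 1-4(w=11)}
step 4: add edge 1-5 (w=11); MST = {0-1(w=3) 0-6(w=1) 1-4(w=11) 1-5(w=11)}
step 5: add edge 3-5 (w=5); MST = {0-1(w=3) 0-6(w=1) 1-4(w=11) 1-5(w=11) 3-5(w=5)}
step 6: add edge 2-3 (w=6); MST = {0-1(w=3) 0-6(w=1) 1-4(w=11) 1-5(w=11) 2-3(w=6) 3-5(w=5)}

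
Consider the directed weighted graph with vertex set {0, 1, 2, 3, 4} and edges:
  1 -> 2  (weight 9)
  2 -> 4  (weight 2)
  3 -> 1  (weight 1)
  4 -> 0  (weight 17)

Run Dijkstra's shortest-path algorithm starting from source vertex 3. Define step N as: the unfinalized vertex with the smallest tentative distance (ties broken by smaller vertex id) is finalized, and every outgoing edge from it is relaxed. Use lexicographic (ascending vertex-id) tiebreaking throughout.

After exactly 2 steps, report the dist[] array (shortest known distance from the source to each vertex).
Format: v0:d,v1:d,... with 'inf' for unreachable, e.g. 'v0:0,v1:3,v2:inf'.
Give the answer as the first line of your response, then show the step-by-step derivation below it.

v0:inf,v1:1,v2:10,v3:0,v4:inf

step 1: dist = v0:inf,v1:1,v2:inf,v3:0,v4:inf
step 2: dist = v0:inf,v1:1,v2:10,v3:0,v4:inf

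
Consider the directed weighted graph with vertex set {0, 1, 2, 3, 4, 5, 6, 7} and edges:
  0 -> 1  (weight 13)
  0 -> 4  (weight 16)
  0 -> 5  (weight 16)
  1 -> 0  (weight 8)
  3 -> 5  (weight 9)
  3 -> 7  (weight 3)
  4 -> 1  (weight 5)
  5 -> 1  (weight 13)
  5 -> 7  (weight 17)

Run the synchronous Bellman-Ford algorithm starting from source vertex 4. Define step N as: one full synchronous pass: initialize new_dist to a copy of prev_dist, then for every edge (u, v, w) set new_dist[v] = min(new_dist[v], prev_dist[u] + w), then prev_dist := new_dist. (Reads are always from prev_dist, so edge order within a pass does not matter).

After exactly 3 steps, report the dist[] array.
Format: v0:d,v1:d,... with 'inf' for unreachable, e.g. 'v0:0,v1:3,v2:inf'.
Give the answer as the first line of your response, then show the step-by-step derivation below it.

v0:13,v1:5,v2:inf,v3:inf,v4:0,v5:29,v6:inf,v7:inf

step 1: dist = v0:inf,v1:5,v2:inf,v3:inf,v4:0,v5:inf,v6:inf,v7:inf
step 2: dist = v0:13,v1:5,v2:inf,v3:inf,v4:0,v5:inf,v6:inf,v7:inf
step 3: dist = v0:13,v1:5,v2:inf,v3:inf,v4:0,v5:29,v6:inf,v7:inf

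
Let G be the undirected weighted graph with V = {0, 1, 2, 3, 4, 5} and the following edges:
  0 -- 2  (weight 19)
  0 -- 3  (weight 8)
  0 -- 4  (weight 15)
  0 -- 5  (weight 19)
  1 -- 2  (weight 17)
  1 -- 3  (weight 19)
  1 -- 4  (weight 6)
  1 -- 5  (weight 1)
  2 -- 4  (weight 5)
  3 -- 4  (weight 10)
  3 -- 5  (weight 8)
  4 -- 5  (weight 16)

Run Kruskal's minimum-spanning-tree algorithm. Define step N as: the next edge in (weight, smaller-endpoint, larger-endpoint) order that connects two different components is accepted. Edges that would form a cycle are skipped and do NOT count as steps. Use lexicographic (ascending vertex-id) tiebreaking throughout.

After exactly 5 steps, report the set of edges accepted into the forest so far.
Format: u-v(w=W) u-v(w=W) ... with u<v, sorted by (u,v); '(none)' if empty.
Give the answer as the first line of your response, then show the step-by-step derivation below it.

0-3(w=8) 1-4(w=6) 1-5(w=1) 2-4(w=5) 3-5(w=8)

step 1: add edge 1-5 (w=1); MST = {1-5(w=1)}
step 2: add edge 2-4 (w=5); MST = {1-5(w=1) 2-4(w=5)}
step 3: add edge 1-4 (w=6); MST = {1-4(w=6) 1-5(w=1) 2-4(w=5)}
step 4: add edge 0-3 (w=8); MST = {0-3(w=8) 1-4(w=6) 1-5(w=1) 2-4(w=5)}
step 5: add edge 3-5 (w=8); MST = {0-3(w=8) 1-4(w=6) 1-5(w=1) 2-4(w=5) 3-5(w=8)}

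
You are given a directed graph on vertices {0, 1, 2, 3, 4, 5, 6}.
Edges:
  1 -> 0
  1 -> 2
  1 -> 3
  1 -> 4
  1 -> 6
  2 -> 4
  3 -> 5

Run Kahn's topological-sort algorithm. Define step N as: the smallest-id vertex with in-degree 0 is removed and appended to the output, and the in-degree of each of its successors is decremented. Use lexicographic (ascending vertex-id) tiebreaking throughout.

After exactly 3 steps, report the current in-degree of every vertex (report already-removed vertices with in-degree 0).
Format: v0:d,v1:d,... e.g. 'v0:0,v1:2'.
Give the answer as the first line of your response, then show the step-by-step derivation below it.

v0:0,v1:0,v2:0,v3:0,v4:0,v5:1,v6:0

step 1: output 1; order=[1]; indeg=(0,0,0,0,1,1,0)
step 2: output 0; order=[1,0]; indeg=(0,0,0,0,1,1,0)
step 3: output 2; order=[1,0,2]; indeg=(0,0,0,0,0,1,0)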